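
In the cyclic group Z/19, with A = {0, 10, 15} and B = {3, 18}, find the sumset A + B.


Work in Z/19Z: reduce every sum a + b modulo 19.
Enumerate all 6 pairs:
a = 0: 0+3=3, 0+18=18
a = 10: 10+3=13, 10+18=9
a = 15: 15+3=18, 15+18=14
Distinct residues collected: {3, 9, 13, 14, 18}
|A + B| = 5 (out of 19 total residues).

A + B = {3, 9, 13, 14, 18}


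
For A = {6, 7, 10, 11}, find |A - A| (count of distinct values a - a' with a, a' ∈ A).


A - A = {a - a' : a, a' ∈ A}; |A| = 4.
Bounds: 2|A|-1 ≤ |A - A| ≤ |A|² - |A| + 1, i.e. 7 ≤ |A - A| ≤ 13.
Note: 0 ∈ A - A always (from a - a). The set is symmetric: if d ∈ A - A then -d ∈ A - A.
Enumerate nonzero differences d = a - a' with a > a' (then include -d):
Positive differences: {1, 3, 4, 5}
Full difference set: {0} ∪ (positive diffs) ∪ (negative diffs).
|A - A| = 1 + 2·4 = 9 (matches direct enumeration: 9).

|A - A| = 9


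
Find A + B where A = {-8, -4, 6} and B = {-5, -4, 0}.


A + B = {a + b : a ∈ A, b ∈ B}.
Enumerate all |A|·|B| = 3·3 = 9 pairs (a, b) and collect distinct sums.
a = -8: -8+-5=-13, -8+-4=-12, -8+0=-8
a = -4: -4+-5=-9, -4+-4=-8, -4+0=-4
a = 6: 6+-5=1, 6+-4=2, 6+0=6
Collecting distinct sums: A + B = {-13, -12, -9, -8, -4, 1, 2, 6}
|A + B| = 8

A + B = {-13, -12, -9, -8, -4, 1, 2, 6}


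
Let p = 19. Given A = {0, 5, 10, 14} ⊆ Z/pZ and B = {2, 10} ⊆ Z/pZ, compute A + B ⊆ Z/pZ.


Work in Z/19Z: reduce every sum a + b modulo 19.
Enumerate all 8 pairs:
a = 0: 0+2=2, 0+10=10
a = 5: 5+2=7, 5+10=15
a = 10: 10+2=12, 10+10=1
a = 14: 14+2=16, 14+10=5
Distinct residues collected: {1, 2, 5, 7, 10, 12, 15, 16}
|A + B| = 8 (out of 19 total residues).

A + B = {1, 2, 5, 7, 10, 12, 15, 16}


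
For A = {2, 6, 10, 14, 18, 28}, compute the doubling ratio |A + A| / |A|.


|A| = 6.
Compute A + A by enumerating all 36 pairs.
A + A = {4, 8, 12, 16, 20, 24, 28, 30, 32, 34, 36, 38, 42, 46, 56}, so |A + A| = 15.
K = |A + A| / |A| = 15/6 = 5/2 ≈ 2.5000.
Reference: AP of size 6 gives K = 11/6 ≈ 1.8333; a fully generic set of size 6 gives K ≈ 3.5000.

|A| = 6, |A + A| = 15, K = 15/6 = 5/2.


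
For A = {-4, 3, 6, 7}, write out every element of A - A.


A - A = {a - a' : a, a' ∈ A}.
Compute a - a' for each ordered pair (a, a'):
a = -4: -4--4=0, -4-3=-7, -4-6=-10, -4-7=-11
a = 3: 3--4=7, 3-3=0, 3-6=-3, 3-7=-4
a = 6: 6--4=10, 6-3=3, 6-6=0, 6-7=-1
a = 7: 7--4=11, 7-3=4, 7-6=1, 7-7=0
Collecting distinct values (and noting 0 appears from a-a):
A - A = {-11, -10, -7, -4, -3, -1, 0, 1, 3, 4, 7, 10, 11}
|A - A| = 13

A - A = {-11, -10, -7, -4, -3, -1, 0, 1, 3, 4, 7, 10, 11}


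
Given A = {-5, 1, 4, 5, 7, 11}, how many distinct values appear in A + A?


A + A = {a + a' : a, a' ∈ A}; |A| = 6.
General bounds: 2|A| - 1 ≤ |A + A| ≤ |A|(|A|+1)/2, i.e. 11 ≤ |A + A| ≤ 21.
Lower bound 2|A|-1 is attained iff A is an arithmetic progression.
Enumerate sums a + a' for a ≤ a' (symmetric, so this suffices):
a = -5: -5+-5=-10, -5+1=-4, -5+4=-1, -5+5=0, -5+7=2, -5+11=6
a = 1: 1+1=2, 1+4=5, 1+5=6, 1+7=8, 1+11=12
a = 4: 4+4=8, 4+5=9, 4+7=11, 4+11=15
a = 5: 5+5=10, 5+7=12, 5+11=16
a = 7: 7+7=14, 7+11=18
a = 11: 11+11=22
Distinct sums: {-10, -4, -1, 0, 2, 5, 6, 8, 9, 10, 11, 12, 14, 15, 16, 18, 22}
|A + A| = 17

|A + A| = 17


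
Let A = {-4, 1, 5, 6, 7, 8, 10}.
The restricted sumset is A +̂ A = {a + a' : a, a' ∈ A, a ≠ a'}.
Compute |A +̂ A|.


Restricted sumset: A +̂ A = {a + a' : a ∈ A, a' ∈ A, a ≠ a'}.
Equivalently, take A + A and drop any sum 2a that is achievable ONLY as a + a for a ∈ A (i.e. sums representable only with equal summands).
Enumerate pairs (a, a') with a < a' (symmetric, so each unordered pair gives one sum; this covers all a ≠ a'):
  -4 + 1 = -3
  -4 + 5 = 1
  -4 + 6 = 2
  -4 + 7 = 3
  -4 + 8 = 4
  -4 + 10 = 6
  1 + 5 = 6
  1 + 6 = 7
  1 + 7 = 8
  1 + 8 = 9
  1 + 10 = 11
  5 + 6 = 11
  5 + 7 = 12
  5 + 8 = 13
  5 + 10 = 15
  6 + 7 = 13
  6 + 8 = 14
  6 + 10 = 16
  7 + 8 = 15
  7 + 10 = 17
  8 + 10 = 18
Collected distinct sums: {-3, 1, 2, 3, 4, 6, 7, 8, 9, 11, 12, 13, 14, 15, 16, 17, 18}
|A +̂ A| = 17
(Reference bound: |A +̂ A| ≥ 2|A| - 3 for |A| ≥ 2, with |A| = 7 giving ≥ 11.)

|A +̂ A| = 17


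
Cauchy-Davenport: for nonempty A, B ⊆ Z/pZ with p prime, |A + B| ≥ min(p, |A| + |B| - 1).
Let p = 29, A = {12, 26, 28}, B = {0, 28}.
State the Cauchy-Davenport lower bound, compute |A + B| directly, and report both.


Cauchy-Davenport: |A + B| ≥ min(p, |A| + |B| - 1) for A, B nonempty in Z/pZ.
|A| = 3, |B| = 2, p = 29.
CD lower bound = min(29, 3 + 2 - 1) = min(29, 4) = 4.
Compute A + B mod 29 directly:
a = 12: 12+0=12, 12+28=11
a = 26: 26+0=26, 26+28=25
a = 28: 28+0=28, 28+28=27
A + B = {11, 12, 25, 26, 27, 28}, so |A + B| = 6.
Verify: 6 ≥ 4? Yes ✓.

CD lower bound = 4, actual |A + B| = 6.


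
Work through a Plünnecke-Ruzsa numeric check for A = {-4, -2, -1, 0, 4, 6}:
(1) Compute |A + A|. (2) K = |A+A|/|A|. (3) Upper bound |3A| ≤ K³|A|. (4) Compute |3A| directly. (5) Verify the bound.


|A| = 6.
Step 1: Compute A + A by enumerating all 36 pairs.
A + A = {-8, -6, -5, -4, -3, -2, -1, 0, 2, 3, 4, 5, 6, 8, 10, 12}, so |A + A| = 16.
Step 2: Doubling constant K = |A + A|/|A| = 16/6 = 16/6 ≈ 2.6667.
Step 3: Plünnecke-Ruzsa gives |3A| ≤ K³·|A| = (2.6667)³ · 6 ≈ 113.7778.
Step 4: Compute 3A = A + A + A directly by enumerating all triples (a,b,c) ∈ A³; |3A| = 27.
Step 5: Check 27 ≤ 113.7778? Yes ✓.

K = 16/6, Plünnecke-Ruzsa bound K³|A| ≈ 113.7778, |3A| = 27, inequality holds.


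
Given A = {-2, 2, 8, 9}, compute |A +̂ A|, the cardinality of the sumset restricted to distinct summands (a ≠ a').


Restricted sumset: A +̂ A = {a + a' : a ∈ A, a' ∈ A, a ≠ a'}.
Equivalently, take A + A and drop any sum 2a that is achievable ONLY as a + a for a ∈ A (i.e. sums representable only with equal summands).
Enumerate pairs (a, a') with a < a' (symmetric, so each unordered pair gives one sum; this covers all a ≠ a'):
  -2 + 2 = 0
  -2 + 8 = 6
  -2 + 9 = 7
  2 + 8 = 10
  2 + 9 = 11
  8 + 9 = 17
Collected distinct sums: {0, 6, 7, 10, 11, 17}
|A +̂ A| = 6
(Reference bound: |A +̂ A| ≥ 2|A| - 3 for |A| ≥ 2, with |A| = 4 giving ≥ 5.)

|A +̂ A| = 6


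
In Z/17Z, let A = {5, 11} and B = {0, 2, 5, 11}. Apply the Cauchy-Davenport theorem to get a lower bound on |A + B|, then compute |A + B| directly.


Cauchy-Davenport: |A + B| ≥ min(p, |A| + |B| - 1) for A, B nonempty in Z/pZ.
|A| = 2, |B| = 4, p = 17.
CD lower bound = min(17, 2 + 4 - 1) = min(17, 5) = 5.
Compute A + B mod 17 directly:
a = 5: 5+0=5, 5+2=7, 5+5=10, 5+11=16
a = 11: 11+0=11, 11+2=13, 11+5=16, 11+11=5
A + B = {5, 7, 10, 11, 13, 16}, so |A + B| = 6.
Verify: 6 ≥ 5? Yes ✓.

CD lower bound = 5, actual |A + B| = 6.


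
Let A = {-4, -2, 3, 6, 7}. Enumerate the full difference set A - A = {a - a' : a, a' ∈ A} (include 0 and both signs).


A - A = {a - a' : a, a' ∈ A}.
Compute a - a' for each ordered pair (a, a'):
a = -4: -4--4=0, -4--2=-2, -4-3=-7, -4-6=-10, -4-7=-11
a = -2: -2--4=2, -2--2=0, -2-3=-5, -2-6=-8, -2-7=-9
a = 3: 3--4=7, 3--2=5, 3-3=0, 3-6=-3, 3-7=-4
a = 6: 6--4=10, 6--2=8, 6-3=3, 6-6=0, 6-7=-1
a = 7: 7--4=11, 7--2=9, 7-3=4, 7-6=1, 7-7=0
Collecting distinct values (and noting 0 appears from a-a):
A - A = {-11, -10, -9, -8, -7, -5, -4, -3, -2, -1, 0, 1, 2, 3, 4, 5, 7, 8, 9, 10, 11}
|A - A| = 21

A - A = {-11, -10, -9, -8, -7, -5, -4, -3, -2, -1, 0, 1, 2, 3, 4, 5, 7, 8, 9, 10, 11}


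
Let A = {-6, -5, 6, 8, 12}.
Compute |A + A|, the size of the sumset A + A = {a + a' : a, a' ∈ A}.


A + A = {a + a' : a, a' ∈ A}; |A| = 5.
General bounds: 2|A| - 1 ≤ |A + A| ≤ |A|(|A|+1)/2, i.e. 9 ≤ |A + A| ≤ 15.
Lower bound 2|A|-1 is attained iff A is an arithmetic progression.
Enumerate sums a + a' for a ≤ a' (symmetric, so this suffices):
a = -6: -6+-6=-12, -6+-5=-11, -6+6=0, -6+8=2, -6+12=6
a = -5: -5+-5=-10, -5+6=1, -5+8=3, -5+12=7
a = 6: 6+6=12, 6+8=14, 6+12=18
a = 8: 8+8=16, 8+12=20
a = 12: 12+12=24
Distinct sums: {-12, -11, -10, 0, 1, 2, 3, 6, 7, 12, 14, 16, 18, 20, 24}
|A + A| = 15

|A + A| = 15


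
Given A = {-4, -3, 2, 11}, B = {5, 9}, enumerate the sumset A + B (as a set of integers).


A + B = {a + b : a ∈ A, b ∈ B}.
Enumerate all |A|·|B| = 4·2 = 8 pairs (a, b) and collect distinct sums.
a = -4: -4+5=1, -4+9=5
a = -3: -3+5=2, -3+9=6
a = 2: 2+5=7, 2+9=11
a = 11: 11+5=16, 11+9=20
Collecting distinct sums: A + B = {1, 2, 5, 6, 7, 11, 16, 20}
|A + B| = 8

A + B = {1, 2, 5, 6, 7, 11, 16, 20}


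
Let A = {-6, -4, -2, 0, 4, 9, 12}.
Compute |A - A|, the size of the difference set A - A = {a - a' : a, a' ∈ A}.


A - A = {a - a' : a, a' ∈ A}; |A| = 7.
Bounds: 2|A|-1 ≤ |A - A| ≤ |A|² - |A| + 1, i.e. 13 ≤ |A - A| ≤ 43.
Note: 0 ∈ A - A always (from a - a). The set is symmetric: if d ∈ A - A then -d ∈ A - A.
Enumerate nonzero differences d = a - a' with a > a' (then include -d):
Positive differences: {2, 3, 4, 5, 6, 8, 9, 10, 11, 12, 13, 14, 15, 16, 18}
Full difference set: {0} ∪ (positive diffs) ∪ (negative diffs).
|A - A| = 1 + 2·15 = 31 (matches direct enumeration: 31).

|A - A| = 31


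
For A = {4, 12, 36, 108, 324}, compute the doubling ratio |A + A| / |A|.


|A| = 5.
Compute A + A by enumerating all 25 pairs.
A + A = {8, 16, 24, 40, 48, 72, 112, 120, 144, 216, 328, 336, 360, 432, 648}, so |A + A| = 15.
K = |A + A| / |A| = 15/5 = 3/1 ≈ 3.0000.
Reference: AP of size 5 gives K = 9/5 ≈ 1.8000; a fully generic set of size 5 gives K ≈ 3.0000.

|A| = 5, |A + A| = 15, K = 15/5 = 3/1.


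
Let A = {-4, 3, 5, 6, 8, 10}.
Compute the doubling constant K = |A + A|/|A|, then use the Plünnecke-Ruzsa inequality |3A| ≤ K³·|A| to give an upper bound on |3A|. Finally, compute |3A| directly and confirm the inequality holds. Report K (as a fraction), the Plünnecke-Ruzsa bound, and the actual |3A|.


|A| = 6.
Step 1: Compute A + A by enumerating all 36 pairs.
A + A = {-8, -1, 1, 2, 4, 6, 8, 9, 10, 11, 12, 13, 14, 15, 16, 18, 20}, so |A + A| = 17.
Step 2: Doubling constant K = |A + A|/|A| = 17/6 = 17/6 ≈ 2.8333.
Step 3: Plünnecke-Ruzsa gives |3A| ≤ K³·|A| = (2.8333)³ · 6 ≈ 136.4722.
Step 4: Compute 3A = A + A + A directly by enumerating all triples (a,b,c) ∈ A³; |3A| = 31.
Step 5: Check 31 ≤ 136.4722? Yes ✓.

K = 17/6, Plünnecke-Ruzsa bound K³|A| ≈ 136.4722, |3A| = 31, inequality holds.


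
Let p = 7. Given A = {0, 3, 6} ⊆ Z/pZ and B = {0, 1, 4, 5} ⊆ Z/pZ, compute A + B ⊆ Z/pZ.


Work in Z/7Z: reduce every sum a + b modulo 7.
Enumerate all 12 pairs:
a = 0: 0+0=0, 0+1=1, 0+4=4, 0+5=5
a = 3: 3+0=3, 3+1=4, 3+4=0, 3+5=1
a = 6: 6+0=6, 6+1=0, 6+4=3, 6+5=4
Distinct residues collected: {0, 1, 3, 4, 5, 6}
|A + B| = 6 (out of 7 total residues).

A + B = {0, 1, 3, 4, 5, 6}


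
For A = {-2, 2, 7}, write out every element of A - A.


A - A = {a - a' : a, a' ∈ A}.
Compute a - a' for each ordered pair (a, a'):
a = -2: -2--2=0, -2-2=-4, -2-7=-9
a = 2: 2--2=4, 2-2=0, 2-7=-5
a = 7: 7--2=9, 7-2=5, 7-7=0
Collecting distinct values (and noting 0 appears from a-a):
A - A = {-9, -5, -4, 0, 4, 5, 9}
|A - A| = 7

A - A = {-9, -5, -4, 0, 4, 5, 9}


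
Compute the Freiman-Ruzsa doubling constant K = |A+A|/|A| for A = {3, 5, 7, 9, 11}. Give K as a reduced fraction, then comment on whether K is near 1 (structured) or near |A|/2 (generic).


|A| = 5.
Compute A + A by enumerating all 25 pairs.
A + A = {6, 8, 10, 12, 14, 16, 18, 20, 22}, so |A + A| = 9.
K = |A + A| / |A| = 9/5 (already in lowest terms) ≈ 1.8000.
Reference: AP of size 5 gives K = 9/5 ≈ 1.8000; a fully generic set of size 5 gives K ≈ 3.0000.

|A| = 5, |A + A| = 9, K = 9/5.


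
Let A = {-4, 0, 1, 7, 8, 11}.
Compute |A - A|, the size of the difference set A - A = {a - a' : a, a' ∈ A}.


A - A = {a - a' : a, a' ∈ A}; |A| = 6.
Bounds: 2|A|-1 ≤ |A - A| ≤ |A|² - |A| + 1, i.e. 11 ≤ |A - A| ≤ 31.
Note: 0 ∈ A - A always (from a - a). The set is symmetric: if d ∈ A - A then -d ∈ A - A.
Enumerate nonzero differences d = a - a' with a > a' (then include -d):
Positive differences: {1, 3, 4, 5, 6, 7, 8, 10, 11, 12, 15}
Full difference set: {0} ∪ (positive diffs) ∪ (negative diffs).
|A - A| = 1 + 2·11 = 23 (matches direct enumeration: 23).

|A - A| = 23


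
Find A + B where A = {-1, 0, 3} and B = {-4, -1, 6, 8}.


A + B = {a + b : a ∈ A, b ∈ B}.
Enumerate all |A|·|B| = 3·4 = 12 pairs (a, b) and collect distinct sums.
a = -1: -1+-4=-5, -1+-1=-2, -1+6=5, -1+8=7
a = 0: 0+-4=-4, 0+-1=-1, 0+6=6, 0+8=8
a = 3: 3+-4=-1, 3+-1=2, 3+6=9, 3+8=11
Collecting distinct sums: A + B = {-5, -4, -2, -1, 2, 5, 6, 7, 8, 9, 11}
|A + B| = 11

A + B = {-5, -4, -2, -1, 2, 5, 6, 7, 8, 9, 11}


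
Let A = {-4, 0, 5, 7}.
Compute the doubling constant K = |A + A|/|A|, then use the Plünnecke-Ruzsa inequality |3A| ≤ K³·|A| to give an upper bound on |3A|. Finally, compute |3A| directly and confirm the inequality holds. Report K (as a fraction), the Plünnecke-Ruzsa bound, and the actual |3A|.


|A| = 4.
Step 1: Compute A + A by enumerating all 16 pairs.
A + A = {-8, -4, 0, 1, 3, 5, 7, 10, 12, 14}, so |A + A| = 10.
Step 2: Doubling constant K = |A + A|/|A| = 10/4 = 10/4 ≈ 2.5000.
Step 3: Plünnecke-Ruzsa gives |3A| ≤ K³·|A| = (2.5000)³ · 4 ≈ 62.5000.
Step 4: Compute 3A = A + A + A directly by enumerating all triples (a,b,c) ∈ A³; |3A| = 19.
Step 5: Check 19 ≤ 62.5000? Yes ✓.

K = 10/4, Plünnecke-Ruzsa bound K³|A| ≈ 62.5000, |3A| = 19, inequality holds.


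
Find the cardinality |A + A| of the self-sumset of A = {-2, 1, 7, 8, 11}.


A + A = {a + a' : a, a' ∈ A}; |A| = 5.
General bounds: 2|A| - 1 ≤ |A + A| ≤ |A|(|A|+1)/2, i.e. 9 ≤ |A + A| ≤ 15.
Lower bound 2|A|-1 is attained iff A is an arithmetic progression.
Enumerate sums a + a' for a ≤ a' (symmetric, so this suffices):
a = -2: -2+-2=-4, -2+1=-1, -2+7=5, -2+8=6, -2+11=9
a = 1: 1+1=2, 1+7=8, 1+8=9, 1+11=12
a = 7: 7+7=14, 7+8=15, 7+11=18
a = 8: 8+8=16, 8+11=19
a = 11: 11+11=22
Distinct sums: {-4, -1, 2, 5, 6, 8, 9, 12, 14, 15, 16, 18, 19, 22}
|A + A| = 14

|A + A| = 14


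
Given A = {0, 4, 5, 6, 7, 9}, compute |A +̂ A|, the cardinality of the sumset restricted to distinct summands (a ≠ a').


Restricted sumset: A +̂ A = {a + a' : a ∈ A, a' ∈ A, a ≠ a'}.
Equivalently, take A + A and drop any sum 2a that is achievable ONLY as a + a for a ∈ A (i.e. sums representable only with equal summands).
Enumerate pairs (a, a') with a < a' (symmetric, so each unordered pair gives one sum; this covers all a ≠ a'):
  0 + 4 = 4
  0 + 5 = 5
  0 + 6 = 6
  0 + 7 = 7
  0 + 9 = 9
  4 + 5 = 9
  4 + 6 = 10
  4 + 7 = 11
  4 + 9 = 13
  5 + 6 = 11
  5 + 7 = 12
  5 + 9 = 14
  6 + 7 = 13
  6 + 9 = 15
  7 + 9 = 16
Collected distinct sums: {4, 5, 6, 7, 9, 10, 11, 12, 13, 14, 15, 16}
|A +̂ A| = 12
(Reference bound: |A +̂ A| ≥ 2|A| - 3 for |A| ≥ 2, with |A| = 6 giving ≥ 9.)

|A +̂ A| = 12


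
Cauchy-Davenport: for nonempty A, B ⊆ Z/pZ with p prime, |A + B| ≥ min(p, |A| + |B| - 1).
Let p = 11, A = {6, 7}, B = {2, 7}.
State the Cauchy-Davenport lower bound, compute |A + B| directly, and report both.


Cauchy-Davenport: |A + B| ≥ min(p, |A| + |B| - 1) for A, B nonempty in Z/pZ.
|A| = 2, |B| = 2, p = 11.
CD lower bound = min(11, 2 + 2 - 1) = min(11, 3) = 3.
Compute A + B mod 11 directly:
a = 6: 6+2=8, 6+7=2
a = 7: 7+2=9, 7+7=3
A + B = {2, 3, 8, 9}, so |A + B| = 4.
Verify: 4 ≥ 3? Yes ✓.

CD lower bound = 3, actual |A + B| = 4.


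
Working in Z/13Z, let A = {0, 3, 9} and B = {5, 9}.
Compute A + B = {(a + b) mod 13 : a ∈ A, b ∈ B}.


Work in Z/13Z: reduce every sum a + b modulo 13.
Enumerate all 6 pairs:
a = 0: 0+5=5, 0+9=9
a = 3: 3+5=8, 3+9=12
a = 9: 9+5=1, 9+9=5
Distinct residues collected: {1, 5, 8, 9, 12}
|A + B| = 5 (out of 13 total residues).

A + B = {1, 5, 8, 9, 12}


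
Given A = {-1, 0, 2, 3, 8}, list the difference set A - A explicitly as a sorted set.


A - A = {a - a' : a, a' ∈ A}.
Compute a - a' for each ordered pair (a, a'):
a = -1: -1--1=0, -1-0=-1, -1-2=-3, -1-3=-4, -1-8=-9
a = 0: 0--1=1, 0-0=0, 0-2=-2, 0-3=-3, 0-8=-8
a = 2: 2--1=3, 2-0=2, 2-2=0, 2-3=-1, 2-8=-6
a = 3: 3--1=4, 3-0=3, 3-2=1, 3-3=0, 3-8=-5
a = 8: 8--1=9, 8-0=8, 8-2=6, 8-3=5, 8-8=0
Collecting distinct values (and noting 0 appears from a-a):
A - A = {-9, -8, -6, -5, -4, -3, -2, -1, 0, 1, 2, 3, 4, 5, 6, 8, 9}
|A - A| = 17

A - A = {-9, -8, -6, -5, -4, -3, -2, -1, 0, 1, 2, 3, 4, 5, 6, 8, 9}


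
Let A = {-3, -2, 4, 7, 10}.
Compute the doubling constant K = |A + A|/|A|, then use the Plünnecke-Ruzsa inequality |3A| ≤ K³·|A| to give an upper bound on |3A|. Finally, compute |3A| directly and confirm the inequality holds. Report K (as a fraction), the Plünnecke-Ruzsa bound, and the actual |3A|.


|A| = 5.
Step 1: Compute A + A by enumerating all 25 pairs.
A + A = {-6, -5, -4, 1, 2, 4, 5, 7, 8, 11, 14, 17, 20}, so |A + A| = 13.
Step 2: Doubling constant K = |A + A|/|A| = 13/5 = 13/5 ≈ 2.6000.
Step 3: Plünnecke-Ruzsa gives |3A| ≤ K³·|A| = (2.6000)³ · 5 ≈ 87.8800.
Step 4: Compute 3A = A + A + A directly by enumerating all triples (a,b,c) ∈ A³; |3A| = 25.
Step 5: Check 25 ≤ 87.8800? Yes ✓.

K = 13/5, Plünnecke-Ruzsa bound K³|A| ≈ 87.8800, |3A| = 25, inequality holds.


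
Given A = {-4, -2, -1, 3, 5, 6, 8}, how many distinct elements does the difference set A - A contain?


A - A = {a - a' : a, a' ∈ A}; |A| = 7.
Bounds: 2|A|-1 ≤ |A - A| ≤ |A|² - |A| + 1, i.e. 13 ≤ |A - A| ≤ 43.
Note: 0 ∈ A - A always (from a - a). The set is symmetric: if d ∈ A - A then -d ∈ A - A.
Enumerate nonzero differences d = a - a' with a > a' (then include -d):
Positive differences: {1, 2, 3, 4, 5, 6, 7, 8, 9, 10, 12}
Full difference set: {0} ∪ (positive diffs) ∪ (negative diffs).
|A - A| = 1 + 2·11 = 23 (matches direct enumeration: 23).

|A - A| = 23


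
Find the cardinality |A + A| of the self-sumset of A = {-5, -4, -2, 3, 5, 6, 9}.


A + A = {a + a' : a, a' ∈ A}; |A| = 7.
General bounds: 2|A| - 1 ≤ |A + A| ≤ |A|(|A|+1)/2, i.e. 13 ≤ |A + A| ≤ 28.
Lower bound 2|A|-1 is attained iff A is an arithmetic progression.
Enumerate sums a + a' for a ≤ a' (symmetric, so this suffices):
a = -5: -5+-5=-10, -5+-4=-9, -5+-2=-7, -5+3=-2, -5+5=0, -5+6=1, -5+9=4
a = -4: -4+-4=-8, -4+-2=-6, -4+3=-1, -4+5=1, -4+6=2, -4+9=5
a = -2: -2+-2=-4, -2+3=1, -2+5=3, -2+6=4, -2+9=7
a = 3: 3+3=6, 3+5=8, 3+6=9, 3+9=12
a = 5: 5+5=10, 5+6=11, 5+9=14
a = 6: 6+6=12, 6+9=15
a = 9: 9+9=18
Distinct sums: {-10, -9, -8, -7, -6, -4, -2, -1, 0, 1, 2, 3, 4, 5, 6, 7, 8, 9, 10, 11, 12, 14, 15, 18}
|A + A| = 24

|A + A| = 24


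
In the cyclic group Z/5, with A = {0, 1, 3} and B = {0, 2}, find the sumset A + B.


Work in Z/5Z: reduce every sum a + b modulo 5.
Enumerate all 6 pairs:
a = 0: 0+0=0, 0+2=2
a = 1: 1+0=1, 1+2=3
a = 3: 3+0=3, 3+2=0
Distinct residues collected: {0, 1, 2, 3}
|A + B| = 4 (out of 5 total residues).

A + B = {0, 1, 2, 3}


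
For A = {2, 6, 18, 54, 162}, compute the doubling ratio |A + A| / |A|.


|A| = 5.
Compute A + A by enumerating all 25 pairs.
A + A = {4, 8, 12, 20, 24, 36, 56, 60, 72, 108, 164, 168, 180, 216, 324}, so |A + A| = 15.
K = |A + A| / |A| = 15/5 = 3/1 ≈ 3.0000.
Reference: AP of size 5 gives K = 9/5 ≈ 1.8000; a fully generic set of size 5 gives K ≈ 3.0000.

|A| = 5, |A + A| = 15, K = 15/5 = 3/1.


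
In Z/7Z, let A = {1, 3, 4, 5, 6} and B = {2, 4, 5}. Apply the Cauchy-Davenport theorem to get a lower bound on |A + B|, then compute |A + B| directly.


Cauchy-Davenport: |A + B| ≥ min(p, |A| + |B| - 1) for A, B nonempty in Z/pZ.
|A| = 5, |B| = 3, p = 7.
CD lower bound = min(7, 5 + 3 - 1) = min(7, 7) = 7.
Compute A + B mod 7 directly:
a = 1: 1+2=3, 1+4=5, 1+5=6
a = 3: 3+2=5, 3+4=0, 3+5=1
a = 4: 4+2=6, 4+4=1, 4+5=2
a = 5: 5+2=0, 5+4=2, 5+5=3
a = 6: 6+2=1, 6+4=3, 6+5=4
A + B = {0, 1, 2, 3, 4, 5, 6}, so |A + B| = 7.
Verify: 7 ≥ 7? Yes ✓.

CD lower bound = 7, actual |A + B| = 7.


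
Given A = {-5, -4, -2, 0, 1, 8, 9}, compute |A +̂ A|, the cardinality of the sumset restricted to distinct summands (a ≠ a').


Restricted sumset: A +̂ A = {a + a' : a ∈ A, a' ∈ A, a ≠ a'}.
Equivalently, take A + A and drop any sum 2a that is achievable ONLY as a + a for a ∈ A (i.e. sums representable only with equal summands).
Enumerate pairs (a, a') with a < a' (symmetric, so each unordered pair gives one sum; this covers all a ≠ a'):
  -5 + -4 = -9
  -5 + -2 = -7
  -5 + 0 = -5
  -5 + 1 = -4
  -5 + 8 = 3
  -5 + 9 = 4
  -4 + -2 = -6
  -4 + 0 = -4
  -4 + 1 = -3
  -4 + 8 = 4
  -4 + 9 = 5
  -2 + 0 = -2
  -2 + 1 = -1
  -2 + 8 = 6
  -2 + 9 = 7
  0 + 1 = 1
  0 + 8 = 8
  0 + 9 = 9
  1 + 8 = 9
  1 + 9 = 10
  8 + 9 = 17
Collected distinct sums: {-9, -7, -6, -5, -4, -3, -2, -1, 1, 3, 4, 5, 6, 7, 8, 9, 10, 17}
|A +̂ A| = 18
(Reference bound: |A +̂ A| ≥ 2|A| - 3 for |A| ≥ 2, with |A| = 7 giving ≥ 11.)

|A +̂ A| = 18


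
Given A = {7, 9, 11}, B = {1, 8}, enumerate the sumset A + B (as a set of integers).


A + B = {a + b : a ∈ A, b ∈ B}.
Enumerate all |A|·|B| = 3·2 = 6 pairs (a, b) and collect distinct sums.
a = 7: 7+1=8, 7+8=15
a = 9: 9+1=10, 9+8=17
a = 11: 11+1=12, 11+8=19
Collecting distinct sums: A + B = {8, 10, 12, 15, 17, 19}
|A + B| = 6

A + B = {8, 10, 12, 15, 17, 19}


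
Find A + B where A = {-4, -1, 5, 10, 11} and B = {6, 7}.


A + B = {a + b : a ∈ A, b ∈ B}.
Enumerate all |A|·|B| = 5·2 = 10 pairs (a, b) and collect distinct sums.
a = -4: -4+6=2, -4+7=3
a = -1: -1+6=5, -1+7=6
a = 5: 5+6=11, 5+7=12
a = 10: 10+6=16, 10+7=17
a = 11: 11+6=17, 11+7=18
Collecting distinct sums: A + B = {2, 3, 5, 6, 11, 12, 16, 17, 18}
|A + B| = 9

A + B = {2, 3, 5, 6, 11, 12, 16, 17, 18}


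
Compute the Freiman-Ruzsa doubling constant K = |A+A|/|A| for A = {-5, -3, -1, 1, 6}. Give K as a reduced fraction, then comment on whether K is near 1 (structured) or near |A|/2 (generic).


|A| = 5.
Compute A + A by enumerating all 25 pairs.
A + A = {-10, -8, -6, -4, -2, 0, 1, 2, 3, 5, 7, 12}, so |A + A| = 12.
K = |A + A| / |A| = 12/5 (already in lowest terms) ≈ 2.4000.
Reference: AP of size 5 gives K = 9/5 ≈ 1.8000; a fully generic set of size 5 gives K ≈ 3.0000.

|A| = 5, |A + A| = 12, K = 12/5.


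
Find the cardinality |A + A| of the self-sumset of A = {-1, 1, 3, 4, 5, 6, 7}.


A + A = {a + a' : a, a' ∈ A}; |A| = 7.
General bounds: 2|A| - 1 ≤ |A + A| ≤ |A|(|A|+1)/2, i.e. 13 ≤ |A + A| ≤ 28.
Lower bound 2|A|-1 is attained iff A is an arithmetic progression.
Enumerate sums a + a' for a ≤ a' (symmetric, so this suffices):
a = -1: -1+-1=-2, -1+1=0, -1+3=2, -1+4=3, -1+5=4, -1+6=5, -1+7=6
a = 1: 1+1=2, 1+3=4, 1+4=5, 1+5=6, 1+6=7, 1+7=8
a = 3: 3+3=6, 3+4=7, 3+5=8, 3+6=9, 3+7=10
a = 4: 4+4=8, 4+5=9, 4+6=10, 4+7=11
a = 5: 5+5=10, 5+6=11, 5+7=12
a = 6: 6+6=12, 6+7=13
a = 7: 7+7=14
Distinct sums: {-2, 0, 2, 3, 4, 5, 6, 7, 8, 9, 10, 11, 12, 13, 14}
|A + A| = 15

|A + A| = 15


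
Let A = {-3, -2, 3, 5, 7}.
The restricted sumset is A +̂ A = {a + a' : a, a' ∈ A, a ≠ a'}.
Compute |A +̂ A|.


Restricted sumset: A +̂ A = {a + a' : a ∈ A, a' ∈ A, a ≠ a'}.
Equivalently, take A + A and drop any sum 2a that is achievable ONLY as a + a for a ∈ A (i.e. sums representable only with equal summands).
Enumerate pairs (a, a') with a < a' (symmetric, so each unordered pair gives one sum; this covers all a ≠ a'):
  -3 + -2 = -5
  -3 + 3 = 0
  -3 + 5 = 2
  -3 + 7 = 4
  -2 + 3 = 1
  -2 + 5 = 3
  -2 + 7 = 5
  3 + 5 = 8
  3 + 7 = 10
  5 + 7 = 12
Collected distinct sums: {-5, 0, 1, 2, 3, 4, 5, 8, 10, 12}
|A +̂ A| = 10
(Reference bound: |A +̂ A| ≥ 2|A| - 3 for |A| ≥ 2, with |A| = 5 giving ≥ 7.)

|A +̂ A| = 10


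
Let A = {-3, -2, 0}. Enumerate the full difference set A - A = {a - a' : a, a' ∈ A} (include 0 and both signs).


A - A = {a - a' : a, a' ∈ A}.
Compute a - a' for each ordered pair (a, a'):
a = -3: -3--3=0, -3--2=-1, -3-0=-3
a = -2: -2--3=1, -2--2=0, -2-0=-2
a = 0: 0--3=3, 0--2=2, 0-0=0
Collecting distinct values (and noting 0 appears from a-a):
A - A = {-3, -2, -1, 0, 1, 2, 3}
|A - A| = 7

A - A = {-3, -2, -1, 0, 1, 2, 3}


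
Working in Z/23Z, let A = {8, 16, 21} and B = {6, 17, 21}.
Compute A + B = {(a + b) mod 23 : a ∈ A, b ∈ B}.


Work in Z/23Z: reduce every sum a + b modulo 23.
Enumerate all 9 pairs:
a = 8: 8+6=14, 8+17=2, 8+21=6
a = 16: 16+6=22, 16+17=10, 16+21=14
a = 21: 21+6=4, 21+17=15, 21+21=19
Distinct residues collected: {2, 4, 6, 10, 14, 15, 19, 22}
|A + B| = 8 (out of 23 total residues).

A + B = {2, 4, 6, 10, 14, 15, 19, 22}


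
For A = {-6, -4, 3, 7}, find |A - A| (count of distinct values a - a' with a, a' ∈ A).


A - A = {a - a' : a, a' ∈ A}; |A| = 4.
Bounds: 2|A|-1 ≤ |A - A| ≤ |A|² - |A| + 1, i.e. 7 ≤ |A - A| ≤ 13.
Note: 0 ∈ A - A always (from a - a). The set is symmetric: if d ∈ A - A then -d ∈ A - A.
Enumerate nonzero differences d = a - a' with a > a' (then include -d):
Positive differences: {2, 4, 7, 9, 11, 13}
Full difference set: {0} ∪ (positive diffs) ∪ (negative diffs).
|A - A| = 1 + 2·6 = 13 (matches direct enumeration: 13).

|A - A| = 13


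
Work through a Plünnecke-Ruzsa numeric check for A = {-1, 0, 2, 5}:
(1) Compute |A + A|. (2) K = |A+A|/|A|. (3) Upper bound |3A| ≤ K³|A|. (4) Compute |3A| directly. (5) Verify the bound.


|A| = 4.
Step 1: Compute A + A by enumerating all 16 pairs.
A + A = {-2, -1, 0, 1, 2, 4, 5, 7, 10}, so |A + A| = 9.
Step 2: Doubling constant K = |A + A|/|A| = 9/4 = 9/4 ≈ 2.2500.
Step 3: Plünnecke-Ruzsa gives |3A| ≤ K³·|A| = (2.2500)³ · 4 ≈ 45.5625.
Step 4: Compute 3A = A + A + A directly by enumerating all triples (a,b,c) ∈ A³; |3A| = 15.
Step 5: Check 15 ≤ 45.5625? Yes ✓.

K = 9/4, Plünnecke-Ruzsa bound K³|A| ≈ 45.5625, |3A| = 15, inequality holds.


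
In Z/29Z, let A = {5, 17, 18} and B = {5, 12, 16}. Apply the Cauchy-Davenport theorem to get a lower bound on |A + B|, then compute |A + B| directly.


Cauchy-Davenport: |A + B| ≥ min(p, |A| + |B| - 1) for A, B nonempty in Z/pZ.
|A| = 3, |B| = 3, p = 29.
CD lower bound = min(29, 3 + 3 - 1) = min(29, 5) = 5.
Compute A + B mod 29 directly:
a = 5: 5+5=10, 5+12=17, 5+16=21
a = 17: 17+5=22, 17+12=0, 17+16=4
a = 18: 18+5=23, 18+12=1, 18+16=5
A + B = {0, 1, 4, 5, 10, 17, 21, 22, 23}, so |A + B| = 9.
Verify: 9 ≥ 5? Yes ✓.

CD lower bound = 5, actual |A + B| = 9.


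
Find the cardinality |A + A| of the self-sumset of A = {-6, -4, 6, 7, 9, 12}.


A + A = {a + a' : a, a' ∈ A}; |A| = 6.
General bounds: 2|A| - 1 ≤ |A + A| ≤ |A|(|A|+1)/2, i.e. 11 ≤ |A + A| ≤ 21.
Lower bound 2|A|-1 is attained iff A is an arithmetic progression.
Enumerate sums a + a' for a ≤ a' (symmetric, so this suffices):
a = -6: -6+-6=-12, -6+-4=-10, -6+6=0, -6+7=1, -6+9=3, -6+12=6
a = -4: -4+-4=-8, -4+6=2, -4+7=3, -4+9=5, -4+12=8
a = 6: 6+6=12, 6+7=13, 6+9=15, 6+12=18
a = 7: 7+7=14, 7+9=16, 7+12=19
a = 9: 9+9=18, 9+12=21
a = 12: 12+12=24
Distinct sums: {-12, -10, -8, 0, 1, 2, 3, 5, 6, 8, 12, 13, 14, 15, 16, 18, 19, 21, 24}
|A + A| = 19

|A + A| = 19


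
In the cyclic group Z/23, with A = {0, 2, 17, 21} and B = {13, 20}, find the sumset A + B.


Work in Z/23Z: reduce every sum a + b modulo 23.
Enumerate all 8 pairs:
a = 0: 0+13=13, 0+20=20
a = 2: 2+13=15, 2+20=22
a = 17: 17+13=7, 17+20=14
a = 21: 21+13=11, 21+20=18
Distinct residues collected: {7, 11, 13, 14, 15, 18, 20, 22}
|A + B| = 8 (out of 23 total residues).

A + B = {7, 11, 13, 14, 15, 18, 20, 22}


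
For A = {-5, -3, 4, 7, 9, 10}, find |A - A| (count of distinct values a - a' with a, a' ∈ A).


A - A = {a - a' : a, a' ∈ A}; |A| = 6.
Bounds: 2|A|-1 ≤ |A - A| ≤ |A|² - |A| + 1, i.e. 11 ≤ |A - A| ≤ 31.
Note: 0 ∈ A - A always (from a - a). The set is symmetric: if d ∈ A - A then -d ∈ A - A.
Enumerate nonzero differences d = a - a' with a > a' (then include -d):
Positive differences: {1, 2, 3, 5, 6, 7, 9, 10, 12, 13, 14, 15}
Full difference set: {0} ∪ (positive diffs) ∪ (negative diffs).
|A - A| = 1 + 2·12 = 25 (matches direct enumeration: 25).

|A - A| = 25


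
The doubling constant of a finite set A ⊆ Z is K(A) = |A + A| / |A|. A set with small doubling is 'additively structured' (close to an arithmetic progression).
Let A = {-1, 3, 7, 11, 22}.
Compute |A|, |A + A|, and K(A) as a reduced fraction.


|A| = 5.
Compute A + A by enumerating all 25 pairs.
A + A = {-2, 2, 6, 10, 14, 18, 21, 22, 25, 29, 33, 44}, so |A + A| = 12.
K = |A + A| / |A| = 12/5 (already in lowest terms) ≈ 2.4000.
Reference: AP of size 5 gives K = 9/5 ≈ 1.8000; a fully generic set of size 5 gives K ≈ 3.0000.

|A| = 5, |A + A| = 12, K = 12/5.


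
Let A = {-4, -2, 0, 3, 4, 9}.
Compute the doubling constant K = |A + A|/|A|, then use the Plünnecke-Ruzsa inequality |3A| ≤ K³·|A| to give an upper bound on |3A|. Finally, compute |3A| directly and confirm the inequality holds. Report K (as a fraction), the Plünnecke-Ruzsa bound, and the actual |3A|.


|A| = 6.
Step 1: Compute A + A by enumerating all 36 pairs.
A + A = {-8, -6, -4, -2, -1, 0, 1, 2, 3, 4, 5, 6, 7, 8, 9, 12, 13, 18}, so |A + A| = 18.
Step 2: Doubling constant K = |A + A|/|A| = 18/6 = 18/6 ≈ 3.0000.
Step 3: Plünnecke-Ruzsa gives |3A| ≤ K³·|A| = (3.0000)³ · 6 ≈ 162.0000.
Step 4: Compute 3A = A + A + A directly by enumerating all triples (a,b,c) ∈ A³; |3A| = 31.
Step 5: Check 31 ≤ 162.0000? Yes ✓.

K = 18/6, Plünnecke-Ruzsa bound K³|A| ≈ 162.0000, |3A| = 31, inequality holds.


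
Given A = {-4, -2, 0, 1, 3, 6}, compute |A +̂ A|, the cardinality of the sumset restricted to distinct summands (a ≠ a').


Restricted sumset: A +̂ A = {a + a' : a ∈ A, a' ∈ A, a ≠ a'}.
Equivalently, take A + A and drop any sum 2a that is achievable ONLY as a + a for a ∈ A (i.e. sums representable only with equal summands).
Enumerate pairs (a, a') with a < a' (symmetric, so each unordered pair gives one sum; this covers all a ≠ a'):
  -4 + -2 = -6
  -4 + 0 = -4
  -4 + 1 = -3
  -4 + 3 = -1
  -4 + 6 = 2
  -2 + 0 = -2
  -2 + 1 = -1
  -2 + 3 = 1
  -2 + 6 = 4
  0 + 1 = 1
  0 + 3 = 3
  0 + 6 = 6
  1 + 3 = 4
  1 + 6 = 7
  3 + 6 = 9
Collected distinct sums: {-6, -4, -3, -2, -1, 1, 2, 3, 4, 6, 7, 9}
|A +̂ A| = 12
(Reference bound: |A +̂ A| ≥ 2|A| - 3 for |A| ≥ 2, with |A| = 6 giving ≥ 9.)

|A +̂ A| = 12


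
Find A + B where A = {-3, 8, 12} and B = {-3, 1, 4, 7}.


A + B = {a + b : a ∈ A, b ∈ B}.
Enumerate all |A|·|B| = 3·4 = 12 pairs (a, b) and collect distinct sums.
a = -3: -3+-3=-6, -3+1=-2, -3+4=1, -3+7=4
a = 8: 8+-3=5, 8+1=9, 8+4=12, 8+7=15
a = 12: 12+-3=9, 12+1=13, 12+4=16, 12+7=19
Collecting distinct sums: A + B = {-6, -2, 1, 4, 5, 9, 12, 13, 15, 16, 19}
|A + B| = 11

A + B = {-6, -2, 1, 4, 5, 9, 12, 13, 15, 16, 19}


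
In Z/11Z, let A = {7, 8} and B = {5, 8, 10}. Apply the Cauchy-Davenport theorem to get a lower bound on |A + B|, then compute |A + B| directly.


Cauchy-Davenport: |A + B| ≥ min(p, |A| + |B| - 1) for A, B nonempty in Z/pZ.
|A| = 2, |B| = 3, p = 11.
CD lower bound = min(11, 2 + 3 - 1) = min(11, 4) = 4.
Compute A + B mod 11 directly:
a = 7: 7+5=1, 7+8=4, 7+10=6
a = 8: 8+5=2, 8+8=5, 8+10=7
A + B = {1, 2, 4, 5, 6, 7}, so |A + B| = 6.
Verify: 6 ≥ 4? Yes ✓.

CD lower bound = 4, actual |A + B| = 6.


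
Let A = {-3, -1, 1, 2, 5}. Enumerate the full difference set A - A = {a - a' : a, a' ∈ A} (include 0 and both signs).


A - A = {a - a' : a, a' ∈ A}.
Compute a - a' for each ordered pair (a, a'):
a = -3: -3--3=0, -3--1=-2, -3-1=-4, -3-2=-5, -3-5=-8
a = -1: -1--3=2, -1--1=0, -1-1=-2, -1-2=-3, -1-5=-6
a = 1: 1--3=4, 1--1=2, 1-1=0, 1-2=-1, 1-5=-4
a = 2: 2--3=5, 2--1=3, 2-1=1, 2-2=0, 2-5=-3
a = 5: 5--3=8, 5--1=6, 5-1=4, 5-2=3, 5-5=0
Collecting distinct values (and noting 0 appears from a-a):
A - A = {-8, -6, -5, -4, -3, -2, -1, 0, 1, 2, 3, 4, 5, 6, 8}
|A - A| = 15

A - A = {-8, -6, -5, -4, -3, -2, -1, 0, 1, 2, 3, 4, 5, 6, 8}


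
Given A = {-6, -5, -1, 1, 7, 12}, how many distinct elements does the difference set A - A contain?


A - A = {a - a' : a, a' ∈ A}; |A| = 6.
Bounds: 2|A|-1 ≤ |A - A| ≤ |A|² - |A| + 1, i.e. 11 ≤ |A - A| ≤ 31.
Note: 0 ∈ A - A always (from a - a). The set is symmetric: if d ∈ A - A then -d ∈ A - A.
Enumerate nonzero differences d = a - a' with a > a' (then include -d):
Positive differences: {1, 2, 4, 5, 6, 7, 8, 11, 12, 13, 17, 18}
Full difference set: {0} ∪ (positive diffs) ∪ (negative diffs).
|A - A| = 1 + 2·12 = 25 (matches direct enumeration: 25).

|A - A| = 25


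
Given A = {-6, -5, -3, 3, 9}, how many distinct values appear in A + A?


A + A = {a + a' : a, a' ∈ A}; |A| = 5.
General bounds: 2|A| - 1 ≤ |A + A| ≤ |A|(|A|+1)/2, i.e. 9 ≤ |A + A| ≤ 15.
Lower bound 2|A|-1 is attained iff A is an arithmetic progression.
Enumerate sums a + a' for a ≤ a' (symmetric, so this suffices):
a = -6: -6+-6=-12, -6+-5=-11, -6+-3=-9, -6+3=-3, -6+9=3
a = -5: -5+-5=-10, -5+-3=-8, -5+3=-2, -5+9=4
a = -3: -3+-3=-6, -3+3=0, -3+9=6
a = 3: 3+3=6, 3+9=12
a = 9: 9+9=18
Distinct sums: {-12, -11, -10, -9, -8, -6, -3, -2, 0, 3, 4, 6, 12, 18}
|A + A| = 14

|A + A| = 14


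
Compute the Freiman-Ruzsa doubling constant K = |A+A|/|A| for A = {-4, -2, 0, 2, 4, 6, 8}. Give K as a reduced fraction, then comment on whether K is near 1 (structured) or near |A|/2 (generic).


|A| = 7.
Compute A + A by enumerating all 49 pairs.
A + A = {-8, -6, -4, -2, 0, 2, 4, 6, 8, 10, 12, 14, 16}, so |A + A| = 13.
K = |A + A| / |A| = 13/7 (already in lowest terms) ≈ 1.8571.
Reference: AP of size 7 gives K = 13/7 ≈ 1.8571; a fully generic set of size 7 gives K ≈ 4.0000.

|A| = 7, |A + A| = 13, K = 13/7.


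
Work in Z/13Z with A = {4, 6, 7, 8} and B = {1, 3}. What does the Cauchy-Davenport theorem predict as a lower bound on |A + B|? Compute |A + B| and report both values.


Cauchy-Davenport: |A + B| ≥ min(p, |A| + |B| - 1) for A, B nonempty in Z/pZ.
|A| = 4, |B| = 2, p = 13.
CD lower bound = min(13, 4 + 2 - 1) = min(13, 5) = 5.
Compute A + B mod 13 directly:
a = 4: 4+1=5, 4+3=7
a = 6: 6+1=7, 6+3=9
a = 7: 7+1=8, 7+3=10
a = 8: 8+1=9, 8+3=11
A + B = {5, 7, 8, 9, 10, 11}, so |A + B| = 6.
Verify: 6 ≥ 5? Yes ✓.

CD lower bound = 5, actual |A + B| = 6.


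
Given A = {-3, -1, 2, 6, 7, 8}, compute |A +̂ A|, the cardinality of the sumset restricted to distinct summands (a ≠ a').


Restricted sumset: A +̂ A = {a + a' : a ∈ A, a' ∈ A, a ≠ a'}.
Equivalently, take A + A and drop any sum 2a that is achievable ONLY as a + a for a ∈ A (i.e. sums representable only with equal summands).
Enumerate pairs (a, a') with a < a' (symmetric, so each unordered pair gives one sum; this covers all a ≠ a'):
  -3 + -1 = -4
  -3 + 2 = -1
  -3 + 6 = 3
  -3 + 7 = 4
  -3 + 8 = 5
  -1 + 2 = 1
  -1 + 6 = 5
  -1 + 7 = 6
  -1 + 8 = 7
  2 + 6 = 8
  2 + 7 = 9
  2 + 8 = 10
  6 + 7 = 13
  6 + 8 = 14
  7 + 8 = 15
Collected distinct sums: {-4, -1, 1, 3, 4, 5, 6, 7, 8, 9, 10, 13, 14, 15}
|A +̂ A| = 14
(Reference bound: |A +̂ A| ≥ 2|A| - 3 for |A| ≥ 2, with |A| = 6 giving ≥ 9.)

|A +̂ A| = 14


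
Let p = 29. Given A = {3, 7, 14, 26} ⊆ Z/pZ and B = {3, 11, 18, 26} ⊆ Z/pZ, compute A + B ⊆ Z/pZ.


Work in Z/29Z: reduce every sum a + b modulo 29.
Enumerate all 16 pairs:
a = 3: 3+3=6, 3+11=14, 3+18=21, 3+26=0
a = 7: 7+3=10, 7+11=18, 7+18=25, 7+26=4
a = 14: 14+3=17, 14+11=25, 14+18=3, 14+26=11
a = 26: 26+3=0, 26+11=8, 26+18=15, 26+26=23
Distinct residues collected: {0, 3, 4, 6, 8, 10, 11, 14, 15, 17, 18, 21, 23, 25}
|A + B| = 14 (out of 29 total residues).

A + B = {0, 3, 4, 6, 8, 10, 11, 14, 15, 17, 18, 21, 23, 25}


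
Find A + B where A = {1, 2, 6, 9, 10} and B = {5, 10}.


A + B = {a + b : a ∈ A, b ∈ B}.
Enumerate all |A|·|B| = 5·2 = 10 pairs (a, b) and collect distinct sums.
a = 1: 1+5=6, 1+10=11
a = 2: 2+5=7, 2+10=12
a = 6: 6+5=11, 6+10=16
a = 9: 9+5=14, 9+10=19
a = 10: 10+5=15, 10+10=20
Collecting distinct sums: A + B = {6, 7, 11, 12, 14, 15, 16, 19, 20}
|A + B| = 9

A + B = {6, 7, 11, 12, 14, 15, 16, 19, 20}


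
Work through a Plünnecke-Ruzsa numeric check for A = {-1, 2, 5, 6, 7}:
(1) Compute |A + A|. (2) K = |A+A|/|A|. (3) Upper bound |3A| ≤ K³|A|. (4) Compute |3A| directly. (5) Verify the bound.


|A| = 5.
Step 1: Compute A + A by enumerating all 25 pairs.
A + A = {-2, 1, 4, 5, 6, 7, 8, 9, 10, 11, 12, 13, 14}, so |A + A| = 13.
Step 2: Doubling constant K = |A + A|/|A| = 13/5 = 13/5 ≈ 2.6000.
Step 3: Plünnecke-Ruzsa gives |3A| ≤ K³·|A| = (2.6000)³ · 5 ≈ 87.8800.
Step 4: Compute 3A = A + A + A directly by enumerating all triples (a,b,c) ∈ A³; |3A| = 21.
Step 5: Check 21 ≤ 87.8800? Yes ✓.

K = 13/5, Plünnecke-Ruzsa bound K³|A| ≈ 87.8800, |3A| = 21, inequality holds.


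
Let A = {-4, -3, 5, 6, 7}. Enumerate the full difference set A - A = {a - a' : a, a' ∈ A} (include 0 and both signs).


A - A = {a - a' : a, a' ∈ A}.
Compute a - a' for each ordered pair (a, a'):
a = -4: -4--4=0, -4--3=-1, -4-5=-9, -4-6=-10, -4-7=-11
a = -3: -3--4=1, -3--3=0, -3-5=-8, -3-6=-9, -3-7=-10
a = 5: 5--4=9, 5--3=8, 5-5=0, 5-6=-1, 5-7=-2
a = 6: 6--4=10, 6--3=9, 6-5=1, 6-6=0, 6-7=-1
a = 7: 7--4=11, 7--3=10, 7-5=2, 7-6=1, 7-7=0
Collecting distinct values (and noting 0 appears from a-a):
A - A = {-11, -10, -9, -8, -2, -1, 0, 1, 2, 8, 9, 10, 11}
|A - A| = 13

A - A = {-11, -10, -9, -8, -2, -1, 0, 1, 2, 8, 9, 10, 11}


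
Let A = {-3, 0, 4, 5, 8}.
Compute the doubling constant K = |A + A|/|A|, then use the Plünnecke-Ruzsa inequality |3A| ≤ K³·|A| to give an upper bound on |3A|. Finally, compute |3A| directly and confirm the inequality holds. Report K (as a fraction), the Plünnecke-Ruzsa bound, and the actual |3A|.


|A| = 5.
Step 1: Compute A + A by enumerating all 25 pairs.
A + A = {-6, -3, 0, 1, 2, 4, 5, 8, 9, 10, 12, 13, 16}, so |A + A| = 13.
Step 2: Doubling constant K = |A + A|/|A| = 13/5 = 13/5 ≈ 2.6000.
Step 3: Plünnecke-Ruzsa gives |3A| ≤ K³·|A| = (2.6000)³ · 5 ≈ 87.8800.
Step 4: Compute 3A = A + A + A directly by enumerating all triples (a,b,c) ∈ A³; |3A| = 25.
Step 5: Check 25 ≤ 87.8800? Yes ✓.

K = 13/5, Plünnecke-Ruzsa bound K³|A| ≈ 87.8800, |3A| = 25, inequality holds.


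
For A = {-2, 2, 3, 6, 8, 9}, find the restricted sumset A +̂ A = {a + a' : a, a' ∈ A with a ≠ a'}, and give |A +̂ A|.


Restricted sumset: A +̂ A = {a + a' : a ∈ A, a' ∈ A, a ≠ a'}.
Equivalently, take A + A and drop any sum 2a that is achievable ONLY as a + a for a ∈ A (i.e. sums representable only with equal summands).
Enumerate pairs (a, a') with a < a' (symmetric, so each unordered pair gives one sum; this covers all a ≠ a'):
  -2 + 2 = 0
  -2 + 3 = 1
  -2 + 6 = 4
  -2 + 8 = 6
  -2 + 9 = 7
  2 + 3 = 5
  2 + 6 = 8
  2 + 8 = 10
  2 + 9 = 11
  3 + 6 = 9
  3 + 8 = 11
  3 + 9 = 12
  6 + 8 = 14
  6 + 9 = 15
  8 + 9 = 17
Collected distinct sums: {0, 1, 4, 5, 6, 7, 8, 9, 10, 11, 12, 14, 15, 17}
|A +̂ A| = 14
(Reference bound: |A +̂ A| ≥ 2|A| - 3 for |A| ≥ 2, with |A| = 6 giving ≥ 9.)

|A +̂ A| = 14


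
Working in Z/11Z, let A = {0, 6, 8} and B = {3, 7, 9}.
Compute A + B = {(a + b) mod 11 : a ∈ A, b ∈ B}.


Work in Z/11Z: reduce every sum a + b modulo 11.
Enumerate all 9 pairs:
a = 0: 0+3=3, 0+7=7, 0+9=9
a = 6: 6+3=9, 6+7=2, 6+9=4
a = 8: 8+3=0, 8+7=4, 8+9=6
Distinct residues collected: {0, 2, 3, 4, 6, 7, 9}
|A + B| = 7 (out of 11 total residues).

A + B = {0, 2, 3, 4, 6, 7, 9}


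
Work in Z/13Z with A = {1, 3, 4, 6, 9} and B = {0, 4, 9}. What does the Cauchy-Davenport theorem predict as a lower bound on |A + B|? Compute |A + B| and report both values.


Cauchy-Davenport: |A + B| ≥ min(p, |A| + |B| - 1) for A, B nonempty in Z/pZ.
|A| = 5, |B| = 3, p = 13.
CD lower bound = min(13, 5 + 3 - 1) = min(13, 7) = 7.
Compute A + B mod 13 directly:
a = 1: 1+0=1, 1+4=5, 1+9=10
a = 3: 3+0=3, 3+4=7, 3+9=12
a = 4: 4+0=4, 4+4=8, 4+9=0
a = 6: 6+0=6, 6+4=10, 6+9=2
a = 9: 9+0=9, 9+4=0, 9+9=5
A + B = {0, 1, 2, 3, 4, 5, 6, 7, 8, 9, 10, 12}, so |A + B| = 12.
Verify: 12 ≥ 7? Yes ✓.

CD lower bound = 7, actual |A + B| = 12.


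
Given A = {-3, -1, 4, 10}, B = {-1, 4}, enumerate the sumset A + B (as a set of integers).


A + B = {a + b : a ∈ A, b ∈ B}.
Enumerate all |A|·|B| = 4·2 = 8 pairs (a, b) and collect distinct sums.
a = -3: -3+-1=-4, -3+4=1
a = -1: -1+-1=-2, -1+4=3
a = 4: 4+-1=3, 4+4=8
a = 10: 10+-1=9, 10+4=14
Collecting distinct sums: A + B = {-4, -2, 1, 3, 8, 9, 14}
|A + B| = 7

A + B = {-4, -2, 1, 3, 8, 9, 14}
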